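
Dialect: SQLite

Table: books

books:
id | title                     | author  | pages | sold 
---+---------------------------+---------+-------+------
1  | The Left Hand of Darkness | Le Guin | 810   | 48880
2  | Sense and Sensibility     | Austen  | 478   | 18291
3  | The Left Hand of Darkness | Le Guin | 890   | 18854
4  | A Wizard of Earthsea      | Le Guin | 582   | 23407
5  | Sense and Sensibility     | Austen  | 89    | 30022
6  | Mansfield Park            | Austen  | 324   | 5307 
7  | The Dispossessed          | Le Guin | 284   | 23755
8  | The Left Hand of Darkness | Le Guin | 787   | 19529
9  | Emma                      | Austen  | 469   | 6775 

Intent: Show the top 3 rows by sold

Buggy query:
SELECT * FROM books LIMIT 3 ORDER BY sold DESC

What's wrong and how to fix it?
Bug: ORDER BY cannot follow LIMIT; LIMIT is the final clause

Fix: Swap the clauses: ORDER BY first, then LIMIT

Corrected query:
SELECT * FROM books ORDER BY sold DESC LIMIT 3

Result:
id | title                     | author  | pages | sold 
---+---------------------------+---------+-------+------
1  | The Left Hand of Darkness | Le Guin | 810   | 48880
5  | Sense and Sensibility     | Austen  | 89    | 30022
7  | The Dispossessed          | Le Guin | 284   | 23755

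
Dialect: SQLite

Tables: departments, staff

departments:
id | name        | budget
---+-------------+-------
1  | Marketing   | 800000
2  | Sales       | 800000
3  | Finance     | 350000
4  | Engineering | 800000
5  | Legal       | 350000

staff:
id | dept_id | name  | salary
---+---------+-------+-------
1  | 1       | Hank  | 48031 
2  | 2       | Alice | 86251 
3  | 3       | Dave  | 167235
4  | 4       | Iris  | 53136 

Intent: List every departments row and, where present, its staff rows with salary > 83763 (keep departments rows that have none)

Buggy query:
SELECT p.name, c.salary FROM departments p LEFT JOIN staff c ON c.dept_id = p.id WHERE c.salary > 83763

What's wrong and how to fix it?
Bug: A WHERE condition on the right-hand table after LEFT JOIN drops unmatched parents

Fix: Move the right-table condition into the ON clause so unmatched parents are kept

Corrected query:
SELECT p.name, c.salary FROM departments p LEFT JOIN staff c ON c.dept_id = p.id AND c.salary > 83763

Result:
name        | salary
------------+-------
Marketing   | NULL  
Sales       | 86251 
Finance     | 167235
Engineering | NULL  
Legal       | NULL  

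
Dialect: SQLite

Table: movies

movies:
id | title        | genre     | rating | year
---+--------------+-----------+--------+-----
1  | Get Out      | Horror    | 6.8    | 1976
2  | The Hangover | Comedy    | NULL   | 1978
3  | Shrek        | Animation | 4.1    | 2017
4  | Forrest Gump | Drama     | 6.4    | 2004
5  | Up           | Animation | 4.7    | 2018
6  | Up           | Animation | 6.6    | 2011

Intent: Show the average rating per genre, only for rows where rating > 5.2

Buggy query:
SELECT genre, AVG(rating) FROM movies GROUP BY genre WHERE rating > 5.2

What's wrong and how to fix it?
Bug: WHERE cannot follow GROUP BY

Fix: Place WHERE between FROM and GROUP BY

Corrected query:
SELECT genre, AVG(rating) FROM movies WHERE rating > 5.2 GROUP BY genre

Result:
genre     | AVG(rating)
----------+------------
Animation | 6.6        
Drama     | 6.4        
Horror    | 6.8        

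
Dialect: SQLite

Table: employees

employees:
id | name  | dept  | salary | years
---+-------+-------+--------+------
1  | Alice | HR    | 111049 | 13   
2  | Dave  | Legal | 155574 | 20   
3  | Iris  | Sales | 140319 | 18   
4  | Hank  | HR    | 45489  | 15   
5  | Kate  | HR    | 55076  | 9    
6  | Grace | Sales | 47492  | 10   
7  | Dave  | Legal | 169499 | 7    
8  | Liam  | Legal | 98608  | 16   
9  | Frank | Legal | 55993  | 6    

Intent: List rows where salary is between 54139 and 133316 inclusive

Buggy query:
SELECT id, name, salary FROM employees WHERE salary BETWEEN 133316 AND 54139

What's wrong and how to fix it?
Bug: The bounds are reversed; BETWEEN a AND b requires a <= b to match anything

Fix: Write BETWEEN 54139 AND 133316

Corrected query:
SELECT id, name, salary FROM employees WHERE salary BETWEEN 54139 AND 133316

Result:
id | name  | salary
---+-------+-------
1  | Alice | 111049
5  | Kate  | 55076 
8  | Liam  | 98608 
9  | Frank | 55993 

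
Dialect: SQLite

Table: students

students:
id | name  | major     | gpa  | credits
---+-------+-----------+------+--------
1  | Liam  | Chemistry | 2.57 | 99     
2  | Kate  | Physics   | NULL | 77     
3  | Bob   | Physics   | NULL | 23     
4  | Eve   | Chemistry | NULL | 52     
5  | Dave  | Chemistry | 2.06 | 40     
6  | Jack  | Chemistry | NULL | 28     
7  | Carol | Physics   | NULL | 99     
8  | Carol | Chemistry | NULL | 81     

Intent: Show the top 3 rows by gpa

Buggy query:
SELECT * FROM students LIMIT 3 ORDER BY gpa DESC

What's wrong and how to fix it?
Bug: ORDER BY cannot follow LIMIT; LIMIT is the final clause

Fix: Sort with ORDER BY, then apply LIMIT

Corrected query:
SELECT * FROM students ORDER BY gpa DESC LIMIT 3

Result:
id | name | major     | gpa  | credits
---+------+-----------+------+--------
1  | Liam | Chemistry | 2.57 | 99     
5  | Dave | Chemistry | 2.06 | 40     
2  | Kate | Physics   | NULL | 77     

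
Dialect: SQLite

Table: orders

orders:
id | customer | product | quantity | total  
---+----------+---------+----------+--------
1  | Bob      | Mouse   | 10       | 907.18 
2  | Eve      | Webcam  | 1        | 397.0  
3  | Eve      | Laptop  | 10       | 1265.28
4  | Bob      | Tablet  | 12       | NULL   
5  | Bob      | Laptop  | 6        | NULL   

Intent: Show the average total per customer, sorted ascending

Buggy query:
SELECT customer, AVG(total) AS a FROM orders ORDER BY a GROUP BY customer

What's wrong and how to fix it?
Bug: ORDER BY appears before GROUP BY; SQL clause order requires GROUP BY first

Fix: Move ORDER BY to the end, after GROUP BY

Corrected query:
SELECT customer, AVG(total) AS a FROM orders GROUP BY customer ORDER BY a

Result:
customer | a     
---------+-------
Eve      | 831.14
Bob      | 907.18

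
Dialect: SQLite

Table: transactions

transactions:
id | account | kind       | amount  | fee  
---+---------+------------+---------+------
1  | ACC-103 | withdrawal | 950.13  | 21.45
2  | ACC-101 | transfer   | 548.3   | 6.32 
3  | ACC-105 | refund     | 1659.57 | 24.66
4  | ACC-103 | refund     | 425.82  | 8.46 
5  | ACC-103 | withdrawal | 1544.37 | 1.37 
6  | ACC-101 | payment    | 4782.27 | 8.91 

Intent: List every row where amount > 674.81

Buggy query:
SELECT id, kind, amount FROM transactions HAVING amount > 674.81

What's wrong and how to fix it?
Bug: This is a non-aggregate query (no GROUP BY, no aggregates), so in SQLite the HAVING clause is invalid here; a row-level condition belongs in WHERE

Fix: Use WHERE for row-level filtering

Corrected query:
SELECT id, kind, amount FROM transactions WHERE amount > 674.81

Result:
id | kind       | amount 
---+------------+--------
1  | withdrawal | 950.13 
3  | refund     | 1659.57
5  | withdrawal | 1544.37
6  | payment    | 4782.27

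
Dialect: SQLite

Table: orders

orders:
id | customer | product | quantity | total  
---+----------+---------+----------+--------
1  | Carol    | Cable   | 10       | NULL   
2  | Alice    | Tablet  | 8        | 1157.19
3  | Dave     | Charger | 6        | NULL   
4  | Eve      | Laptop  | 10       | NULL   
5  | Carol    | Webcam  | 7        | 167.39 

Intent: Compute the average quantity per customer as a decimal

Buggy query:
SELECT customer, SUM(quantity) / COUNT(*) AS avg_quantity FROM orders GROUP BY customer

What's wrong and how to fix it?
Bug: Both operands are integers, so '/' performs integer division and truncates

Fix: Multiply by 1.0 (or CAST to REAL) to force floating-point division

Corrected query:
SELECT customer, SUM(quantity) * 1.0 / COUNT(*) AS avg_quantity FROM orders GROUP BY customer

Result:
customer | avg_quantity
---------+-------------
Alice    | 8           
Carol    | 8.5         
Dave     | 6           
Eve      | 10          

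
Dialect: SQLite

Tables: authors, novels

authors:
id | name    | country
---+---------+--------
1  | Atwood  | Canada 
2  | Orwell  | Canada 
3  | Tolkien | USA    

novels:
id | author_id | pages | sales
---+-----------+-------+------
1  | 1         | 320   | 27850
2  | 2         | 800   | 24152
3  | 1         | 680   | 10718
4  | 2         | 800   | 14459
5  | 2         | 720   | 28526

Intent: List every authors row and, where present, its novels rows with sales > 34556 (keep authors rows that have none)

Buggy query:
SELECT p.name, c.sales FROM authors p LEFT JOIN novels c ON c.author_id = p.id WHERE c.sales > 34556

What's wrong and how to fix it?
Bug: A WHERE condition on the right-hand table after LEFT JOIN drops unmatched parents

Fix: Put 'c.sales > 34556' in the JOIN's ON clause instead of WHERE

Corrected query:
SELECT p.name, c.sales FROM authors p LEFT JOIN novels c ON c.author_id = p.id AND c.sales > 34556

Result:
name    | sales
--------+------
Atwood  | NULL 
Orwell  | NULL 
Tolkien | NULL 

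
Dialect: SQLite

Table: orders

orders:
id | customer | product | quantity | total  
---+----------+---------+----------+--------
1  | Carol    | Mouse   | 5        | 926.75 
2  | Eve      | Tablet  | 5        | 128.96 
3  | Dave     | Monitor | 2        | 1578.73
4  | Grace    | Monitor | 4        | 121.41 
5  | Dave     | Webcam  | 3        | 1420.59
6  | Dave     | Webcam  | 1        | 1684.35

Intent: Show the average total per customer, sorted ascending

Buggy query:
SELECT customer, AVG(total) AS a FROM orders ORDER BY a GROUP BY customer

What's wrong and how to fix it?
Bug: GROUP BY must precede ORDER BY

Fix: Reorder: SELECT … FROM … GROUP BY … ORDER BY …

Corrected query:
SELECT customer, AVG(total) AS a FROM orders GROUP BY customer ORDER BY a

Result:
customer | a          
---------+------------
Grace    | 121.41     
Eve      | 128.96     
Carol    | 926.75     
Dave     | 1561.223333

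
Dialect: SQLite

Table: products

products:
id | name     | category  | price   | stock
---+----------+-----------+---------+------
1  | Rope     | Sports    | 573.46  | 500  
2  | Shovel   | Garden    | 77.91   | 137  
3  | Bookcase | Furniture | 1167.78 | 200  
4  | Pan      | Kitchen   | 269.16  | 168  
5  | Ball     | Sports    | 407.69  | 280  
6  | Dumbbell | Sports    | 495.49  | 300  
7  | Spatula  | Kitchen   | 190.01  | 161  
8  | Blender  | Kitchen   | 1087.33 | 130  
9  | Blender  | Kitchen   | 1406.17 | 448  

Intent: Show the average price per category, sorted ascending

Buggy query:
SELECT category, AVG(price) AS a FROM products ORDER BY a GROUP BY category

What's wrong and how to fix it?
Bug: ORDER BY appears before GROUP BY; SQL clause order requires GROUP BY first

Fix: Move ORDER BY to the end, after GROUP BY

Corrected query:
SELECT category, AVG(price) AS a FROM products GROUP BY category ORDER BY a

Result:
category  | a         
----------+-----------
Garden    | 77.91     
Sports    | 492.213333
Kitchen   | 738.1675  
Furniture | 1167.78   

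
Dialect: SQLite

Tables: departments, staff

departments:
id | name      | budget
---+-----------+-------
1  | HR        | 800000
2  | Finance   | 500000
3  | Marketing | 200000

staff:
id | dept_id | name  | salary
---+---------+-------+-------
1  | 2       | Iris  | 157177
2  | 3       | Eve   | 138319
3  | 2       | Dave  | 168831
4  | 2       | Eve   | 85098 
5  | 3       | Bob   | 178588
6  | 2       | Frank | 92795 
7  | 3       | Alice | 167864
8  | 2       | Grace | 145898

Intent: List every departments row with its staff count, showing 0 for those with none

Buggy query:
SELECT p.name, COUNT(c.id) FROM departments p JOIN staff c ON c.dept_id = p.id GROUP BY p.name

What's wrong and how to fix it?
Bug: An inner join excludes parents with zero children

Fix: Switch to LEFT JOIN to retain unmatched parent rows

Corrected query:
SELECT p.name, COUNT(c.id) FROM departments p LEFT JOIN staff c ON c.dept_id = p.id GROUP BY p.name

Result:
name      | COUNT(c.id)
----------+------------
Finance   | 5          
HR        | 0          
Marketing | 3          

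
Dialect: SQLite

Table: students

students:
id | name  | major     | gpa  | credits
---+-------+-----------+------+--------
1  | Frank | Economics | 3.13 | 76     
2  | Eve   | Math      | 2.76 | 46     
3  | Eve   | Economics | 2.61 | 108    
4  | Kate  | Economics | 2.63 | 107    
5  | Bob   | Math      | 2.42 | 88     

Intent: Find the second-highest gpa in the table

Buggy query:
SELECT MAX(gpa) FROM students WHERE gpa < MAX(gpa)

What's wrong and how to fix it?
Bug: The inner MAX is an aggregate inside WHERE, which is not allowed

Fix: Compute the overall MAX in a subquery, then take MAX of rows below it

Corrected query:
SELECT MAX(gpa) FROM students WHERE gpa < (SELECT MAX(gpa) FROM students)

Result:
MAX(gpa)
--------
2.76    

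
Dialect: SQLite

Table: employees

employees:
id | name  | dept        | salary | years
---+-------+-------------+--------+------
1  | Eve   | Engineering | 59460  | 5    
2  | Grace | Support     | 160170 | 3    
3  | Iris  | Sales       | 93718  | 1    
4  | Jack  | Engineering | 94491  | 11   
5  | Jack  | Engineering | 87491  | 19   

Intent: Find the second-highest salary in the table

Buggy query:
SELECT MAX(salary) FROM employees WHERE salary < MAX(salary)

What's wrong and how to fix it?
Bug: MAX(salary) on the right of the comparison is an aggregate-in-WHERE error

Fix: Compute the overall MAX in a subquery, then take MAX of rows below it

Corrected query:
SELECT MAX(salary) FROM employees WHERE salary < (SELECT MAX(salary) FROM employees)

Result:
MAX(salary)
-----------
94491      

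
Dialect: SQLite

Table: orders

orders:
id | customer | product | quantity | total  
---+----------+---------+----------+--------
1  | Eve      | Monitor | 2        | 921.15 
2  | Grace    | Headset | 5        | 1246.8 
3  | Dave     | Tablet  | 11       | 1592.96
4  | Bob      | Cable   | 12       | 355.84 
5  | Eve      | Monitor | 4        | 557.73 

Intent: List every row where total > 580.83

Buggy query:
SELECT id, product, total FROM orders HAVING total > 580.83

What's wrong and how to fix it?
Bug: HAVING filters the output of aggregation, but this query has no GROUP BY and no aggregate functions, so SQLite rejects it (HAVING clause on a non-aggregate query); the condition here is per row

Fix: Replace HAVING with WHERE since the condition applies to individual rows

Corrected query:
SELECT id, product, total FROM orders WHERE total > 580.83

Result:
id | product | total  
---+---------+--------
1  | Monitor | 921.15 
2  | Headset | 1246.8 
3  | Tablet  | 1592.96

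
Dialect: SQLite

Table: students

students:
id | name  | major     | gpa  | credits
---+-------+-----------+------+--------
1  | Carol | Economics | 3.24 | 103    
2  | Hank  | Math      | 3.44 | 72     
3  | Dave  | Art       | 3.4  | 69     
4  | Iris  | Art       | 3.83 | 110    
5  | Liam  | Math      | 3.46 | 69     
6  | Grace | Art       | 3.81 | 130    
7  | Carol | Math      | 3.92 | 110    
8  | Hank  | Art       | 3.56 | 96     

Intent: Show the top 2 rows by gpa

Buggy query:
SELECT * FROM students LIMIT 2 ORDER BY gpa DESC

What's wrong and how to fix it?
Bug: ORDER BY cannot follow LIMIT; LIMIT is the final clause

Fix: Swap the clauses: ORDER BY first, then LIMIT

Corrected query:
SELECT * FROM students ORDER BY gpa DESC LIMIT 2

Result:
id | name  | major | gpa  | credits
---+-------+-------+------+--------
7  | Carol | Math  | 3.92 | 110    
4  | Iris  | Art   | 3.83 | 110    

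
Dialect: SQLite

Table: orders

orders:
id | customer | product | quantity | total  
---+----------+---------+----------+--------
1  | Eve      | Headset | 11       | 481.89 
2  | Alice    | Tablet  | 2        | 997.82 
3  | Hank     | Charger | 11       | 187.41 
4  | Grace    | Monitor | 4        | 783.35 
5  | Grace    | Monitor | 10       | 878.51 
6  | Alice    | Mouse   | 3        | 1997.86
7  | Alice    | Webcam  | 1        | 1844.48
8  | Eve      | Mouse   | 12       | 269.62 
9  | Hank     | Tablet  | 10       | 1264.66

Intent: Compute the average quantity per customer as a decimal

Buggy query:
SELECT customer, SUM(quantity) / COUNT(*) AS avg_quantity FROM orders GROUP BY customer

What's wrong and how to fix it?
Bug: Both operands are integers, so '/' performs integer division and truncates

Fix: Multiply by 1.0 (or CAST to REAL) to force floating-point division

Corrected query:
SELECT customer, SUM(quantity) * 1.0 / COUNT(*) AS avg_quantity FROM orders GROUP BY customer

Result:
customer | avg_quantity
---------+-------------
Alice    | 2           
Eve      | 11.5        
Grace    | 7           
Hank     | 10.5        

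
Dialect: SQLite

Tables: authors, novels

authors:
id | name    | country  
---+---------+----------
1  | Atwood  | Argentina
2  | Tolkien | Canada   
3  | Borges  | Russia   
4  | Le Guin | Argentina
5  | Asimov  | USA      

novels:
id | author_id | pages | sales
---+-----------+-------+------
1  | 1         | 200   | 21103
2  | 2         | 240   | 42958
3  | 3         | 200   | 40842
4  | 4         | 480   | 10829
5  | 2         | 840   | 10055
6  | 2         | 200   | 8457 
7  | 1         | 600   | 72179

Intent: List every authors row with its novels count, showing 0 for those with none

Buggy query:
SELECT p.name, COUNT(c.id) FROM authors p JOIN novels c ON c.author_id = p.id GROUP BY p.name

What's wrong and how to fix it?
Bug: INNER JOIN drops authors rows that have no matching novels rows

Fix: Use LEFT JOIN so parents without children still appear (COUNT(c.id) gives 0)

Corrected query:
SELECT p.name, COUNT(c.id) FROM authors p LEFT JOIN novels c ON c.author_id = p.id GROUP BY p.name

Result:
name    | COUNT(c.id)
--------+------------
Asimov  | 0          
Atwood  | 2          
Borges  | 1          
Le Guin | 1          
Tolkien | 3          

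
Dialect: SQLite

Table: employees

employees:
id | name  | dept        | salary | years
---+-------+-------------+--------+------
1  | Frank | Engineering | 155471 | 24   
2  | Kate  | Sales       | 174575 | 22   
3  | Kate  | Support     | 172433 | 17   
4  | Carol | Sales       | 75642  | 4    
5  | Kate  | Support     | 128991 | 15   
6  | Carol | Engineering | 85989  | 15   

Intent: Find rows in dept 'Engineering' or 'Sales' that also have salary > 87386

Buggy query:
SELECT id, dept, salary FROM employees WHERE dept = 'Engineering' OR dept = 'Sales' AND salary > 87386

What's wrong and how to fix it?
Bug: Without parentheses, AND is evaluated before OR, so the salary filter only applies to the 'Sales' branch

Fix: Add parentheses around the OR so the AND applies to both alternatives

Corrected query:
SELECT id, dept, salary FROM employees WHERE (dept = 'Engineering' OR dept = 'Sales') AND salary > 87386

Result:
id | dept        | salary
---+-------------+-------
1  | Engineering | 155471
2  | Sales       | 174575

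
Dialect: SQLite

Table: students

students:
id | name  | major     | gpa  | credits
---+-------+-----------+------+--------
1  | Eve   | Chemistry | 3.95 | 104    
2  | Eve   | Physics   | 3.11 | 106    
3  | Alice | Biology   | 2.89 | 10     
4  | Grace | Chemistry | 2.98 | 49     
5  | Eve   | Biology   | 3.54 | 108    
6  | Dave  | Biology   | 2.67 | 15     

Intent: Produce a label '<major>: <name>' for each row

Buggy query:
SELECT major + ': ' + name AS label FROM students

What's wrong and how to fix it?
Bug: '+' is numeric addition; on text columns SQLite converts them to 0 instead of concatenating

Fix: Replace + with || to concatenate text

Corrected query:
SELECT major || ': ' || name AS label FROM students

Result:
label           
----------------
Chemistry: Eve  
Physics: Eve    
Biology: Alice  
Chemistry: Grace
Biology: Eve    
Biology: Dave   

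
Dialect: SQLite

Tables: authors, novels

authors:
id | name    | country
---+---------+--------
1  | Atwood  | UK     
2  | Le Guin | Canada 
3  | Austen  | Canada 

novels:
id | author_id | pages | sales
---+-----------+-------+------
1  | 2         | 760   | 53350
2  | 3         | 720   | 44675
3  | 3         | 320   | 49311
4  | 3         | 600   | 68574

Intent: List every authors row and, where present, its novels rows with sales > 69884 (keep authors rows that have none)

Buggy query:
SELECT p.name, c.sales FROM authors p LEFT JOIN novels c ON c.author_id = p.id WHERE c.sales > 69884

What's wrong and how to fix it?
Bug: Filtering c.sales in WHERE discards the NULL rows produced by LEFT JOIN, turning it into an inner join

Fix: Put 'c.sales > 69884' in the JOIN's ON clause instead of WHERE

Corrected query:
SELECT p.name, c.sales FROM authors p LEFT JOIN novels c ON c.author_id = p.id AND c.sales > 69884

Result:
name    | sales
--------+------
Atwood  | NULL 
Le Guin | NULL 
Austen  | NULL 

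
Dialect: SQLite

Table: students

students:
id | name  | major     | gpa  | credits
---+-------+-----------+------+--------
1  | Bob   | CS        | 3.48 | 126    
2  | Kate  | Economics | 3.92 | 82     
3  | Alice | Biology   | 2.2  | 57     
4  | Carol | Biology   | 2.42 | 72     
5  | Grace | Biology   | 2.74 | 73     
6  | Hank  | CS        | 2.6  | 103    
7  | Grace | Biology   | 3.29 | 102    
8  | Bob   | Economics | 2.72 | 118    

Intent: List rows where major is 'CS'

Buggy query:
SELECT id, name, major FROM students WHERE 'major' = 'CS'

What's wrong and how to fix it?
Bug: 'major' in single quotes is a string literal, not the column; the comparison is literal-vs-literal and never true

Fix: Reference the column as major without single quotes

Corrected query:
SELECT id, name, major FROM students WHERE major = 'CS'

Result:
id | name | major
---+------+------
1  | Bob  | CS   
6  | Hank | CS   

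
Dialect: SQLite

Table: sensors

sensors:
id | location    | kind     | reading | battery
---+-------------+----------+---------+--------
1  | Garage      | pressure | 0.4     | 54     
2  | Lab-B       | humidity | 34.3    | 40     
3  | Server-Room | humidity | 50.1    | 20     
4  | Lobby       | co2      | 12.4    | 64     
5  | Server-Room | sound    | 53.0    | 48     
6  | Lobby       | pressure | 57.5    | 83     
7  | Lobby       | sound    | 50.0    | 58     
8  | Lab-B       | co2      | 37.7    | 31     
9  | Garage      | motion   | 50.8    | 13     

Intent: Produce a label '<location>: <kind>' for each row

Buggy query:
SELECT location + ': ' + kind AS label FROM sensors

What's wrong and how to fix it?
Bug: SQLite uses || for string concatenation; + coerces text to numbers (yielding 0)

Fix: Replace + with || to concatenate text

Corrected query:
SELECT location || ': ' || kind AS label FROM sensors

Result:
label                
---------------------
Garage: pressure     
Lab-B: humidity      
Server-Room: humidity
Lobby: co2           
Server-Room: sound   
Lobby: pressure      
Lobby: sound         
Lab-B: co2           
Garage: motion       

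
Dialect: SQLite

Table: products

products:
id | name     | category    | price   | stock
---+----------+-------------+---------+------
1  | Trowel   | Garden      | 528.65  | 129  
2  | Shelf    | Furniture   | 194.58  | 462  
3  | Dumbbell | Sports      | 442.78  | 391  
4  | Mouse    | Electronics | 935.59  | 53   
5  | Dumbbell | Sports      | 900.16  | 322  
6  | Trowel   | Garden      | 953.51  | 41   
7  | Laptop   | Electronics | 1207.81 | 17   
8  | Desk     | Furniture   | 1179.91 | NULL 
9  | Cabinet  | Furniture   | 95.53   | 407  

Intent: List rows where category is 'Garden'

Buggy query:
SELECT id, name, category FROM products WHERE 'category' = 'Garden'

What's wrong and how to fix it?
Bug: Single quotes denote string literals in SQL; the column name is being compared as a constant string

Fix: Remove the quotes around the column name (or use double quotes for an identifier)

Corrected query:
SELECT id, name, category FROM products WHERE category = 'Garden'

Result:
id | name   | category
---+--------+---------
1  | Trowel | Garden  
6  | Trowel | Garden  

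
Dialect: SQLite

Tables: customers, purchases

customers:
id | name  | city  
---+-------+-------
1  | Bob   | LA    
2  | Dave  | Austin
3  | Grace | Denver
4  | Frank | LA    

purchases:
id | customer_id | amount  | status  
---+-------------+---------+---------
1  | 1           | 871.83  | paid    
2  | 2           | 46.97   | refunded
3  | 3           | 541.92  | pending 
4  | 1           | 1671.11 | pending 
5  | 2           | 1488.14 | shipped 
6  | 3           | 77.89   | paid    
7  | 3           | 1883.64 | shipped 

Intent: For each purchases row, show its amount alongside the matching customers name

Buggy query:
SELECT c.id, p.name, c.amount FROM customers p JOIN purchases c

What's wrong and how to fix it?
Bug: JOIN with no ON clause produces a cartesian product; every purchases row pairs with every customers row

Fix: Specify the join condition linking the foreign key to the parent id

Corrected query:
SELECT c.id, p.name, c.amount FROM customers p JOIN purchases c ON c.customer_id = p.id

Result:
id | name  | amount 
---+-------+--------
1  | Bob   | 871.83 
2  | Dave  | 46.97  
3  | Grace | 541.92 
4  | Bob   | 1671.11
5  | Dave  | 1488.14
6  | Grace | 77.89  
7  | Grace | 1883.64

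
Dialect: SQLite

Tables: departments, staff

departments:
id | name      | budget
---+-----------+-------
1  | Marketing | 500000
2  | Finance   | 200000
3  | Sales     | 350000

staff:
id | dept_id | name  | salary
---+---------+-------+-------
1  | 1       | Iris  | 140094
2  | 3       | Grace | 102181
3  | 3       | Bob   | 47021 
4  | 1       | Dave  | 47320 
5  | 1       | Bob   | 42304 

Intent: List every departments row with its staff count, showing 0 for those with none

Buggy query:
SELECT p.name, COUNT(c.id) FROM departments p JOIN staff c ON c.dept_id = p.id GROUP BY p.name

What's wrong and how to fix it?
Bug: INNER JOIN drops departments rows that have no matching staff rows

Fix: Use LEFT JOIN so parents without children still appear (COUNT(c.id) gives 0)

Corrected query:
SELECT p.name, COUNT(c.id) FROM departments p LEFT JOIN staff c ON c.dept_id = p.id GROUP BY p.name

Result:
name      | COUNT(c.id)
----------+------------
Finance   | 0          
Marketing | 3          
Sales     | 2          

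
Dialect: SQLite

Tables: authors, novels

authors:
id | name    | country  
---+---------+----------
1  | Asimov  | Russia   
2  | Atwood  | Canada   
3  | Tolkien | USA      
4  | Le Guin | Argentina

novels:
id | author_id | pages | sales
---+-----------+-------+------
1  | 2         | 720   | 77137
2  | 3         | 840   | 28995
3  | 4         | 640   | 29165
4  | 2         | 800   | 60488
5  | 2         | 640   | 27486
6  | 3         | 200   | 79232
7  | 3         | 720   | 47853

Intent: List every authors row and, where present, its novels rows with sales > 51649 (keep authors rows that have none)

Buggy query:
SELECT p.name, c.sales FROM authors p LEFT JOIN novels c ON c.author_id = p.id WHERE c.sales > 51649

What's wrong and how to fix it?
Bug: Filtering c.sales in WHERE discards the NULL rows produced by LEFT JOIN, turning it into an inner join

Fix: Put 'c.sales > 51649' in the JOIN's ON clause instead of WHERE

Corrected query:
SELECT p.name, c.sales FROM authors p LEFT JOIN novels c ON c.author_id = p.id AND c.sales > 51649

Result:
name    | sales
--------+------
Asimov  | NULL 
Atwood  | 60488
Atwood  | 77137
Tolkien | 79232
Le Guin | NULL 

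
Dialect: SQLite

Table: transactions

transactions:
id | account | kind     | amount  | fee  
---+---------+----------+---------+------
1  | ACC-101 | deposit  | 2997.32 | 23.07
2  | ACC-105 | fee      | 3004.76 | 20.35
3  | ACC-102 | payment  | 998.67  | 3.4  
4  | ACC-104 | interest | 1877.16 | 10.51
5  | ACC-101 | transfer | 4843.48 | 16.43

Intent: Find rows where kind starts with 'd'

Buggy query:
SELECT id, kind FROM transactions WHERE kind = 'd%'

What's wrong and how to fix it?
Bug: '=' compares the literal string including the % character; pattern matching needs LIKE

Fix: Replace '=' with LIKE so 'd%' is treated as a pattern

Corrected query:
SELECT id, kind FROM transactions WHERE kind LIKE 'd%'

Result:
id | kind   
---+--------
1  | deposit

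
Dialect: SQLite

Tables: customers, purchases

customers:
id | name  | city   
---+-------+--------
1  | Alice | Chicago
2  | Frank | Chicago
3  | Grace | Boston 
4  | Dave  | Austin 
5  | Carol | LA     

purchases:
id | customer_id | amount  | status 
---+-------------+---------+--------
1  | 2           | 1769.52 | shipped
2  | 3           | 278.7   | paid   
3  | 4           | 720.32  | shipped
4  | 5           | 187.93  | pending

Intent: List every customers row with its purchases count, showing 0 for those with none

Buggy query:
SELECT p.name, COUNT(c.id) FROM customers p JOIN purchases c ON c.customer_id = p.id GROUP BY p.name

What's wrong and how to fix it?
Bug: An inner join excludes parents with zero children

Fix: Switch to LEFT JOIN to retain unmatched parent rows

Corrected query:
SELECT p.name, COUNT(c.id) FROM customers p LEFT JOIN purchases c ON c.customer_id = p.id GROUP BY p.name

Result:
name  | COUNT(c.id)
------+------------
Alice | 0          
Carol | 1          
Dave  | 1          
Frank | 1          
Grace | 1          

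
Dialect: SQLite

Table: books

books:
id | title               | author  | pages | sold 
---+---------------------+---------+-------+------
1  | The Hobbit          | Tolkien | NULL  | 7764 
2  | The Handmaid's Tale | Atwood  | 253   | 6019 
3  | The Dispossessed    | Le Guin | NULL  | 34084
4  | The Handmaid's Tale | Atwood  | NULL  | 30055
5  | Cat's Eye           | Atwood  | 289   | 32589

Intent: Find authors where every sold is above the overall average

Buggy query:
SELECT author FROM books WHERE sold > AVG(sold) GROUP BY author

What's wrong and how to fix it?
Bug: AVG() is an aggregate; it can't sit directly in WHERE

Fix: Use a subquery for AVG and a HAVING MIN(...) filter so the condition holds for every row in the group

Corrected query:
SELECT author FROM books GROUP BY author HAVING MIN(sold) > (SELECT AVG(sold) FROM books)

Result:
author 
-------
Le Guin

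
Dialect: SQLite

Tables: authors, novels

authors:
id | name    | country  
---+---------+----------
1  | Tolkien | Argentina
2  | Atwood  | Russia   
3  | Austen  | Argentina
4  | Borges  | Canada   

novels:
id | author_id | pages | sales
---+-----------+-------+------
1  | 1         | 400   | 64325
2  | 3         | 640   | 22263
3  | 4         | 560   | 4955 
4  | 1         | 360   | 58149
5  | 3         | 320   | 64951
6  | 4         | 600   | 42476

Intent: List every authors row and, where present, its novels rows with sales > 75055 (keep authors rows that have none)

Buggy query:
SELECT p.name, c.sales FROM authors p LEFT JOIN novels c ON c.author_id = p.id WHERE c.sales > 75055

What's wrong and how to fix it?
Bug: Filtering c.sales in WHERE discards the NULL rows produced by LEFT JOIN, turning it into an inner join

Fix: Move the right-table condition into the ON clause so unmatched parents are kept

Corrected query:
SELECT p.name, c.sales FROM authors p LEFT JOIN novels c ON c.author_id = p.id AND c.sales > 75055

Result:
name    | sales
--------+------
Tolkien | NULL 
Atwood  | NULL 
Austen  | NULL 
Borges  | NULL 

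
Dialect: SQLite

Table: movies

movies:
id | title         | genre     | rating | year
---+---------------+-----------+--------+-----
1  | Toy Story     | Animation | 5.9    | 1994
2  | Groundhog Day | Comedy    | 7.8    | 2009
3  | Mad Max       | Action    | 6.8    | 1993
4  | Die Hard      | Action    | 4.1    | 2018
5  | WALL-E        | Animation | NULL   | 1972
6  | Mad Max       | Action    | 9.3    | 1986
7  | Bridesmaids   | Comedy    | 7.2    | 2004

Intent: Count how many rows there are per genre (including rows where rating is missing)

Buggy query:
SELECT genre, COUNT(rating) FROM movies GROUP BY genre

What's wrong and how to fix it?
Bug: COUNT(column) counts non-NULL values only; rows with NULL rating aren't counted

Fix: Replace COUNT(rating) with COUNT(*)

Corrected query:
SELECT genre, COUNT(*) FROM movies GROUP BY genre

Result:
genre     | COUNT(*)
----------+---------
Action    | 3       
Animation | 2       
Comedy    | 2       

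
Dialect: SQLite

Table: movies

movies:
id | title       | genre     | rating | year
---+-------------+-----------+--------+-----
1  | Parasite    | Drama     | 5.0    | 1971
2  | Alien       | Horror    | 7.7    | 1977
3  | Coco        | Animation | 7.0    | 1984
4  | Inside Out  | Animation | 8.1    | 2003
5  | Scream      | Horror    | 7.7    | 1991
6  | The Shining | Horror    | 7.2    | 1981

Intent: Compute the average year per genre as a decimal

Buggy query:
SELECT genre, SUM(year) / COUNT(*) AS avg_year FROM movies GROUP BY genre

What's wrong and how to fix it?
Bug: SUM(year) and COUNT(*) are both integers; the division truncates the fractional part

Fix: Cast one side to REAL so the division keeps the fractional part

Corrected query:
SELECT genre, SUM(year) * 1.0 / COUNT(*) AS avg_year FROM movies GROUP BY genre

Result:
genre     | avg_year
----------+---------
Animation | 1993.5  
Drama     | 1971    
Horror    | 1983    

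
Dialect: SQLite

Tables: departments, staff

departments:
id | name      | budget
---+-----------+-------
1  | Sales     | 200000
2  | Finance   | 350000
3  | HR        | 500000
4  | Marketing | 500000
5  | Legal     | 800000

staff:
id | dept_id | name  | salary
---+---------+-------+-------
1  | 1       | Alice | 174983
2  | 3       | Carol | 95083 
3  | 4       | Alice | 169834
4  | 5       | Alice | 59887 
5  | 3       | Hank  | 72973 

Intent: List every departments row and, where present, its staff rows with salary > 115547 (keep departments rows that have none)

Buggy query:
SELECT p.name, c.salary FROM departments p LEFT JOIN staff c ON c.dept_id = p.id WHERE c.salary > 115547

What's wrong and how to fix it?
Bug: Filtering c.salary in WHERE discards the NULL rows produced by LEFT JOIN, turning it into an inner join

Fix: Move the right-table condition into the ON clause so unmatched parents are kept

Corrected query:
SELECT p.name, c.salary FROM departments p LEFT JOIN staff c ON c.dept_id = p.id AND c.salary > 115547

Result:
name      | salary
----------+-------
Sales     | 174983
Finance   | NULL  
HR        | NULL  
Marketing | 169834
Legal     | NULL  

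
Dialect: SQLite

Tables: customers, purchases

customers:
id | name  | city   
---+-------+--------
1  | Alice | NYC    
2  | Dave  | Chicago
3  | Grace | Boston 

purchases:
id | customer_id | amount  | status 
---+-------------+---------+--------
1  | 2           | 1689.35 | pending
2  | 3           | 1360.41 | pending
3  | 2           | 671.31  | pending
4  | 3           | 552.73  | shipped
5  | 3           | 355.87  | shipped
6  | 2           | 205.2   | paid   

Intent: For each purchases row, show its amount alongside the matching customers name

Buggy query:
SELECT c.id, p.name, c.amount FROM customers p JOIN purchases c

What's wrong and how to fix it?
Bug: JOIN with no ON clause produces a cartesian product; every purchases row pairs with every customers row

Fix: Add ON c.customer_id = p.id to the JOIN

Corrected query:
SELECT c.id, p.name, c.amount FROM customers p JOIN purchases c ON c.customer_id = p.id

Result:
id | name  | amount 
---+-------+--------
1  | Dave  | 1689.35
2  | Grace | 1360.41
3  | Dave  | 671.31 
4  | Grace | 552.73 
5  | Grace | 355.87 
6  | Dave  | 205.2  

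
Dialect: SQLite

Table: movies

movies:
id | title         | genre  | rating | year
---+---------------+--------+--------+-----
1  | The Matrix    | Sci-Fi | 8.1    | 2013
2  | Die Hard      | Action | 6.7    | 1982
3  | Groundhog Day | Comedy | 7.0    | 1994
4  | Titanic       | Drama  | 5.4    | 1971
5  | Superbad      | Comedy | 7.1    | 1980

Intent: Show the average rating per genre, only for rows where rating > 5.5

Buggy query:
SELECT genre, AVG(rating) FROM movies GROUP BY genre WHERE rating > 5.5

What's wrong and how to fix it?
Bug: Row-level WHERE must come before GROUP BY in the clause order

Fix: Place WHERE between FROM and GROUP BY

Corrected query:
SELECT genre, AVG(rating) FROM movies WHERE rating > 5.5 GROUP BY genre

Result:
genre  | AVG(rating)
-------+------------
Action | 6.7        
Comedy | 7.05       
Sci-Fi | 8.1        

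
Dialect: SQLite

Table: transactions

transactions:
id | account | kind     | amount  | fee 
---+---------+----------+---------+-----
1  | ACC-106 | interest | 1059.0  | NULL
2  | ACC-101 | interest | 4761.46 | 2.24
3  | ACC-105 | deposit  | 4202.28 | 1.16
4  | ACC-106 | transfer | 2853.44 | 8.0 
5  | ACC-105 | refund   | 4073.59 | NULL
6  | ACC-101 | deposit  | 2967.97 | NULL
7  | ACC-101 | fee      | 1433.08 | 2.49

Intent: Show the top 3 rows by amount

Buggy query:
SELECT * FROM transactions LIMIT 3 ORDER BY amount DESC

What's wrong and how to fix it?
Bug: ORDER BY cannot follow LIMIT; LIMIT is the final clause

Fix: Swap the clauses: ORDER BY first, then LIMIT

Corrected query:
SELECT * FROM transactions ORDER BY amount DESC LIMIT 3

Result:
id | account | kind     | amount  | fee 
---+---------+----------+---------+-----
2  | ACC-101 | interest | 4761.46 | 2.24
3  | ACC-105 | deposit  | 4202.28 | 1.16
5  | ACC-105 | refund   | 4073.59 | NULL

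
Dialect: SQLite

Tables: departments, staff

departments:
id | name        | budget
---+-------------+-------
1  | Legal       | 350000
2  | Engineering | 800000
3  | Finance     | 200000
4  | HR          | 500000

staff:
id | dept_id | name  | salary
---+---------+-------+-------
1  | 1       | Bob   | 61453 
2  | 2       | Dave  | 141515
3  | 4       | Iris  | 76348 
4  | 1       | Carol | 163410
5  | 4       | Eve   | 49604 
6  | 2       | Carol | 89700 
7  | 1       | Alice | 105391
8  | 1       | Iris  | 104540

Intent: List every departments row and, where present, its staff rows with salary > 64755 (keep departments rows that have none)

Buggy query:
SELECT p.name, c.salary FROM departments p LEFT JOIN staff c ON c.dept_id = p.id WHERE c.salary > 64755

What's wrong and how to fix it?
Bug: Filtering c.salary in WHERE discards the NULL rows produced by LEFT JOIN, turning it into an inner join

Fix: Put 'c.salary > 64755' in the JOIN's ON clause instead of WHERE

Corrected query:
SELECT p.name, c.salary FROM departments p LEFT JOIN staff c ON c.dept_id = p.id AND c.salary > 64755

Result:
name        | salary
------------+-------
Legal       | 104540
Legal       | 105391
Legal       | 163410
Engineering | 89700 
Engineering | 141515
Finance     | NULL  
HR          | 76348 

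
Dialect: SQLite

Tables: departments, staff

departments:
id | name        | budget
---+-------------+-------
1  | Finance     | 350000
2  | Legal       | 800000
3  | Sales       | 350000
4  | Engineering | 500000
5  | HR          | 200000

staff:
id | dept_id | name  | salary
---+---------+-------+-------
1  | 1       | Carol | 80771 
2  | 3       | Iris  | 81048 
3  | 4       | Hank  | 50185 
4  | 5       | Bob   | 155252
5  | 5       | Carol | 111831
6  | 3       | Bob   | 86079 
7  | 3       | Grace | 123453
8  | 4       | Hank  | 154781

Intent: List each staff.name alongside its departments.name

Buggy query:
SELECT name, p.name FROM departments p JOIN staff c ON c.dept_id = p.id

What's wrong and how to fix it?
Bug: Both tables have a 'name' column; the unqualified reference is ambiguous

Fix: Prefix ambiguous columns with the table alias

Corrected query:
SELECT c.name, p.name FROM departments p JOIN staff c ON c.dept_id = p.id

Result:
name  | name       
------+------------
Carol | Finance    
Iris  | Sales      
Hank  | Engineering
Bob   | HR         
Carol | HR         
Bob   | Sales      
Grace | Sales      
Hank  | Engineering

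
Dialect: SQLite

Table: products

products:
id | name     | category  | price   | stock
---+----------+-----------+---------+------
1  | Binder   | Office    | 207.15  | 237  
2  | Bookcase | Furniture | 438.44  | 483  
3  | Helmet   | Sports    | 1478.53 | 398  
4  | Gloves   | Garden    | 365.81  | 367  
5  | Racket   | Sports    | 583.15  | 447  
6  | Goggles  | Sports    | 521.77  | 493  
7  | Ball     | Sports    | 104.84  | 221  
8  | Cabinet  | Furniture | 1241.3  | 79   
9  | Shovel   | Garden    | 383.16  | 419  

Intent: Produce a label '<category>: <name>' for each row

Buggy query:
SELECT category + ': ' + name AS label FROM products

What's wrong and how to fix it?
Bug: '+' is numeric addition; on text columns SQLite converts them to 0 instead of concatenating

Fix: Replace + with || to concatenate text

Corrected query:
SELECT category || ': ' || name AS label FROM products

Result:
label              
-------------------
Office: Binder     
Furniture: Bookcase
Sports: Helmet     
Garden: Gloves     
Sports: Racket     
Sports: Goggles    
Sports: Ball       
Furniture: Cabinet 
Garden: Shovel     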